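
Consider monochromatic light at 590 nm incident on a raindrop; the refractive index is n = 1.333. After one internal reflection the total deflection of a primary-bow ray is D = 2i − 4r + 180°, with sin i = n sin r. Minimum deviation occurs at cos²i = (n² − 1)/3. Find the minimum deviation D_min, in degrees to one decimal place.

cos²i = (1.77689 − 1)/3 = 0.25896; i = arccos(0.50888) = 59.410°.
sin r = sin 59.410°/1.333 = 0.64579; r = 40.225°.
D_min = 2·59.410° − 4·40.225° + 180° = 137.922°.

137.9°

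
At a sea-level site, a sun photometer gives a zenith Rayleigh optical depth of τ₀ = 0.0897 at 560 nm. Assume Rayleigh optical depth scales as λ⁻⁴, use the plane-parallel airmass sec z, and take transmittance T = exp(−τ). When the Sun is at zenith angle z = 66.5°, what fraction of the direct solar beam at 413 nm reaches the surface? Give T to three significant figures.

0.467

sec 66.5° = 2.5078.
τ = 0.0897 × (560/413)⁴ × 2.5078 = 0.0897 × 3.3803 × 2.5078 = 0.7604.
T = exp(−0.7604) = 0.4675.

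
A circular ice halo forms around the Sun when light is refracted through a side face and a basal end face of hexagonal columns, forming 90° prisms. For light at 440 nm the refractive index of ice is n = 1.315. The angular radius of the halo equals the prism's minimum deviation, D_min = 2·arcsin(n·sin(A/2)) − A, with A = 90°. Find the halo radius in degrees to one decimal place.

n·sin(A/2) = 1.315 × sin 45° = 1.315 × 0.7071 = 0.9298.
D_min = 2·arcsin(0.9298) − 90° = 2 × 68.411° − 90° = 46.821°.

46.8°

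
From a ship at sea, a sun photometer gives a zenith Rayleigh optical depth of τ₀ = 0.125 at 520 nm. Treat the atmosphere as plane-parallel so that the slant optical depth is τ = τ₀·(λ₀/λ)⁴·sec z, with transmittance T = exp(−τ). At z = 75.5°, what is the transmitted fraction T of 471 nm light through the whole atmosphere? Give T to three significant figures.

sec 75.5° = 3.9939.
τ = 0.125 × (520/471)⁴ × 3.9939 = 0.125 × 1.4857 × 3.9939 = 0.7417.
T = exp(−0.7417) = 0.4763.

0.476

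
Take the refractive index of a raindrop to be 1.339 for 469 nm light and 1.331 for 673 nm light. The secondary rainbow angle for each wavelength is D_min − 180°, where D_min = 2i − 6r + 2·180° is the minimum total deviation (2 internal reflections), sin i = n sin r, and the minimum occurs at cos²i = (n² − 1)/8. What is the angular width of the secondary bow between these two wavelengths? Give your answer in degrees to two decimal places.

2.09°

At 469 nm (n = 1.339): cos²i = 0.09912 → i = 71.650°, r = 45.141°, D_min = 232.451°, rainbow angle = 52.451°.
At 673 nm (n = 1.331): cos²i = 0.09645 → i = 71.907°, r = 45.575°, D_min = 230.365°, rainbow angle = 50.365°.
Angular width = |52.451° − 50.365°| = 2.086°.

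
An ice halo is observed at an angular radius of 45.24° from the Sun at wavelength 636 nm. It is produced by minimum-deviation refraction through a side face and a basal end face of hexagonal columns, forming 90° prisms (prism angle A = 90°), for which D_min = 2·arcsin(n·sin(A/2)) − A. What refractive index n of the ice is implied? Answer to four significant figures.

Rearranging: n = sin((D_min + A)/2) / sin(A/2).
(D_min + A)/2 = (45.24° + 90°)/2 = 67.620°.
n = sin 67.620° / sin 45° = 0.9247 / 0.7071 = 1.3077.

1.308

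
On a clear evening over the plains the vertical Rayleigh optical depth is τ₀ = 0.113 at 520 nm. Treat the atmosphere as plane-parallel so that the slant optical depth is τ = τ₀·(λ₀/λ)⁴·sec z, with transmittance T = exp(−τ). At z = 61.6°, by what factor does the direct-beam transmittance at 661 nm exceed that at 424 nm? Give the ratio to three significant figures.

1.56

Airmass: sec 61.6° = 2.1025.
τ(661 nm) = 0.113 × (520/661)⁴ × 2.1025 = 0.113 × 0.3830 × 2.1025 = 0.0910.
τ(424 nm) = 0.113 × (520/424)⁴ × 2.1025 = 0.113 × 2.2623 × 2.1025 = 0.5375.
T(661)/T(424) = exp(τ_B − τ_A) = exp(0.4465) = 1.5628.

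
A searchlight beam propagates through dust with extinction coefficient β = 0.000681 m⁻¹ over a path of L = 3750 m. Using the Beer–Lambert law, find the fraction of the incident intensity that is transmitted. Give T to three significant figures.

0.0778

τ = β·L = 0.000681 × 3750 = 2.5537.
T = exp(−2.5537) = 0.0778.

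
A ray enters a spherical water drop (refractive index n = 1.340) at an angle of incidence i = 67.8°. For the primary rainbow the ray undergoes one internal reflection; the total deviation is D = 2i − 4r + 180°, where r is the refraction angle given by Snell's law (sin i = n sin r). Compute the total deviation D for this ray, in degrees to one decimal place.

140.8°

sin r = sin 67.8° / 1.340 = 0.9259/1.340 = 0.6909; r = 43.71°.
D = 2·67.8° − 4·43.71° + 180° = 135.60° − 174.82° + 180° = 140.78°.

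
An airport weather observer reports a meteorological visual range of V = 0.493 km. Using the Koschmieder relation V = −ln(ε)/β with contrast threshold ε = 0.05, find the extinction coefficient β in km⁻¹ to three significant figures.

6.08 km⁻¹

β = −ln(0.05) / V = 2.996 / 0.493 = 6.0765 km⁻¹.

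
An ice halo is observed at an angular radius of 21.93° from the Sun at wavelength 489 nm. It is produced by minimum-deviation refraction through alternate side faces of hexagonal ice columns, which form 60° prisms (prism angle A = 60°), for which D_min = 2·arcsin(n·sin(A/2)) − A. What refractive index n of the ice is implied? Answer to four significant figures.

Rearranging: n = sin((D_min + A)/2) / sin(A/2).
(D_min + A)/2 = (21.93° + 60°)/2 = 40.965°.
n = sin 40.965° / sin 30° = 0.6556 / 0.5000 = 1.3112.

1.311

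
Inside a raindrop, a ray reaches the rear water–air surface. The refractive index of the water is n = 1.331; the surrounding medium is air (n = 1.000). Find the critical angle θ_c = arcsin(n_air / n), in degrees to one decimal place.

sin θ_c = n_air / n = 1.000 / 1.331 = 0.7513.
θ_c = arcsin(0.7513) = 48.70°.

48.7°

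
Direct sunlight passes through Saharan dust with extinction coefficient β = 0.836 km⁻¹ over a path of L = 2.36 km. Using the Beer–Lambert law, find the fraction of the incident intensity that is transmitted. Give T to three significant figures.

τ = β·L = 0.836 × 2.36 = 1.9730.
T = exp(−1.9730) = 0.1390.

0.139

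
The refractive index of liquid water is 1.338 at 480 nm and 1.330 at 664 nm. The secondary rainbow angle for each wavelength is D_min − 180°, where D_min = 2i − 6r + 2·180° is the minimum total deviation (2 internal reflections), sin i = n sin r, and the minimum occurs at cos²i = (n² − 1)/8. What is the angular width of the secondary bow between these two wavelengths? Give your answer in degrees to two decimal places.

2.09°

At 480 nm (n = 1.338): cos²i = 0.09878 → i = 71.682°, r = 45.195°, D_min = 232.193°, rainbow angle = 52.193°.
At 664 nm (n = 1.330): cos²i = 0.09611 → i = 71.940°, r = 45.630°, D_min = 230.101°, rainbow angle = 50.101°.
Angular width = |52.193° − 50.101°| = 2.092°.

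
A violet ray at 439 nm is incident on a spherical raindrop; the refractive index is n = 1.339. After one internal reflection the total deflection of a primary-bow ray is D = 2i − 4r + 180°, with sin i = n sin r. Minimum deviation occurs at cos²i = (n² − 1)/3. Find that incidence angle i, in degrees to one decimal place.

cos²i = (1.339² − 1)/3 = (1.79292 − 1)/3 = 0.26431.
cos i = 0.51411, so i = 59.062°.

59.1°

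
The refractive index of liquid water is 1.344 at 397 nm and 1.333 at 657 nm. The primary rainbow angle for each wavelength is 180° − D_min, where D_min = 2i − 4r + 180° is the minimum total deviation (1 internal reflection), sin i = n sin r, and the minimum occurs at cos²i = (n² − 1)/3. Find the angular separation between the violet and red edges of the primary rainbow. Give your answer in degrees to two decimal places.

1.57°

At 397 nm (n = 1.344): cos²i = 0.26878 → i = 58.772°, r = 39.512°, D_min = 139.495°, rainbow angle = 40.505°.
At 657 nm (n = 1.333): cos²i = 0.25896 → i = 59.410°, r = 40.225°, D_min = 137.922°, rainbow angle = 42.078°.
Angular width = |40.505° − 42.078°| = 1.573°.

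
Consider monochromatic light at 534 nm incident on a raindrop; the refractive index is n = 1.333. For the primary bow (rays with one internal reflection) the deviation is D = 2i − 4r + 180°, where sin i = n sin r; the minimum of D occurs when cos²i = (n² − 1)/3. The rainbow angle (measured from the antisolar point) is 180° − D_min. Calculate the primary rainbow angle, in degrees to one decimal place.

42.1°

cos²i = (1.77689 − 1)/3 = 0.25896; i = arccos(0.50888) = 59.410°.
sin r = sin 59.410°/1.333 = 0.64579; r = 40.225°.
D_min = 2·59.410° − 4·40.225° + 180° = 137.922°.
Rainbow angle = 180° − D_min = 42.078°.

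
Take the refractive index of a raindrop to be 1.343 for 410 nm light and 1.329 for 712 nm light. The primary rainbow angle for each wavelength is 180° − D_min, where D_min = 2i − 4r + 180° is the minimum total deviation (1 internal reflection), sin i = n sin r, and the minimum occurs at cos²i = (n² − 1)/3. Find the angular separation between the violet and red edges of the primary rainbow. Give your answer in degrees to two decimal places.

2.02°

At 410 nm (n = 1.343): cos²i = 0.26788 → i = 58.830°, r = 39.577°, D_min = 139.354°, rainbow angle = 40.646°.
At 712 nm (n = 1.329): cos²i = 0.25541 → i = 59.643°, r = 40.487°, D_min = 137.337°, rainbow angle = 42.663°.
Angular width = |40.646° − 42.663°| = 2.017°.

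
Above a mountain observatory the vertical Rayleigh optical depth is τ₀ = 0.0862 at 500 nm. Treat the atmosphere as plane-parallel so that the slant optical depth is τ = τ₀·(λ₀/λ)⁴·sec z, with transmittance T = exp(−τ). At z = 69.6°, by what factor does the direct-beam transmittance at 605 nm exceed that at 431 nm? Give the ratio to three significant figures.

Airmass: sec 69.6° = 2.8688.
τ(605 nm) = 0.0862 × (500/605)⁴ × 2.8688 = 0.0862 × 0.4665 × 2.8688 = 0.1154.
τ(431 nm) = 0.0862 × (500/431)⁴ × 2.8688 = 0.0862 × 1.8112 × 2.8688 = 0.4479.
T(605)/T(431) = exp(τ_B − τ_A) = exp(0.3325) = 1.3945.

1.39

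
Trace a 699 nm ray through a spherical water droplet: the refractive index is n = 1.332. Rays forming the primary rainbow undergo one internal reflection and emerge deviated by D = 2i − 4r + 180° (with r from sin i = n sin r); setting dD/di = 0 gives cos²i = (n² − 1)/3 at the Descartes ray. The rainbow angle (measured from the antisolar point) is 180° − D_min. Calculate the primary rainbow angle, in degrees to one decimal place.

42.2°

cos²i = (1.77422 − 1)/3 = 0.25807; i = arccos(0.50801) = 59.469°.
sin r = sin 59.469°/1.332 = 0.64666; r = 40.290°.
D_min = 2·59.469° − 4·40.290° + 180° = 137.776°.
Rainbow angle = 180° − D_min = 42.224°.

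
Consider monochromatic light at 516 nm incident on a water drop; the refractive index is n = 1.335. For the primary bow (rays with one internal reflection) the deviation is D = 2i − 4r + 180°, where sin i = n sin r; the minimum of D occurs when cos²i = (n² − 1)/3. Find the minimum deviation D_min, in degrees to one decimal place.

cos²i = (1.78222 − 1)/3 = 0.26074; i = arccos(0.51063) = 59.294°.
sin r = sin 59.294°/1.335 = 0.64405; r = 40.094°.
D_min = 2·59.294° − 4·40.094° + 180° = 138.212°.

138.2°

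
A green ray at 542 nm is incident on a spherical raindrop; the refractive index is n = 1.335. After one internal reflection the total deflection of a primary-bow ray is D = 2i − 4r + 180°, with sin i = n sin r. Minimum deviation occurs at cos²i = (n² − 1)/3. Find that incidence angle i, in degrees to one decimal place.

59.3°

cos²i = (1.335² − 1)/3 = (1.78222 − 1)/3 = 0.26074.
cos i = 0.51063, so i = 59.294°.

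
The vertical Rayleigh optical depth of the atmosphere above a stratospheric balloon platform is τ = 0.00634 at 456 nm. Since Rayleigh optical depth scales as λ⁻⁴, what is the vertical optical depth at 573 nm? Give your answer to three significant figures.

τ(573 nm) = τ(456 nm) × (456/573)⁴ = 0.00634 × (0.7958)⁴ = 0.00634 × 0.4011 = 0.0025.

0.00254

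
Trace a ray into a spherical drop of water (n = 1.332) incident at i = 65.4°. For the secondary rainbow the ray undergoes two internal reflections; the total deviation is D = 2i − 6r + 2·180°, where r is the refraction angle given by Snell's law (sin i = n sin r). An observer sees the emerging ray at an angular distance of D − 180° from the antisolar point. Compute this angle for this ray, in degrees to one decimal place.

52.5°

sin r = sin 65.4° / 1.332 = 0.9092/1.332 = 0.6826; r = 43.05°.
D = 2·65.4° − 6·43.05° + 2·180° = 130.80° − 258.29° + 360° = 232.51°.
Angle from antisolar point = D − 180° = 52.51°.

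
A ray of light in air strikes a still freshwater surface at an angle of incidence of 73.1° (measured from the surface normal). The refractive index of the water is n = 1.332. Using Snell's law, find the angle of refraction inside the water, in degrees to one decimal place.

45.9°

Snell: sin θ_r = sin θ_i / n = sin 73.1° / 1.332 = 0.9568 / 1.332 = 0.7183.
θ_r = arcsin(0.7183) = 45.92°.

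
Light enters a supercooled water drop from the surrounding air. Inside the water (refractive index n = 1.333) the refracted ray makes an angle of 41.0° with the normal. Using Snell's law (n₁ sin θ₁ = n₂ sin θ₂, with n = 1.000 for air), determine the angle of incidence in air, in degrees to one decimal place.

61.0°

Snell: sin θ_i = n · sin θ_r = 1.333 × sin 41.0° = 1.333 × 0.6561 = 0.8745.
θ_i = arcsin(0.8745) = 60.99°.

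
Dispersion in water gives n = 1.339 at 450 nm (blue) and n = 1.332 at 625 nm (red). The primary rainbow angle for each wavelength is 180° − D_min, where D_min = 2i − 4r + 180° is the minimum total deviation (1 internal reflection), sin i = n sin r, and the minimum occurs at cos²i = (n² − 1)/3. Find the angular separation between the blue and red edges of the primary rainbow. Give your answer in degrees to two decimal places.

At 450 nm (n = 1.339): cos²i = 0.26431 → i = 59.062°, r = 39.834°, D_min = 138.786°, rainbow angle = 41.214°.
At 625 nm (n = 1.332): cos²i = 0.25807 → i = 59.469°, r = 40.290°, D_min = 137.776°, rainbow angle = 42.224°.
Angular width = |41.214° − 42.224°| = 1.010°.

1.01°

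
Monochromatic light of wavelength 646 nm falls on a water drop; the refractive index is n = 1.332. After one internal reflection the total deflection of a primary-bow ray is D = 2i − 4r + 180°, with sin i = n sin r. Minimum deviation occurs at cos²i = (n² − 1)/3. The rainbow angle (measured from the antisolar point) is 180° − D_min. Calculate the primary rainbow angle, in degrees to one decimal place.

42.2°

cos²i = (1.77422 − 1)/3 = 0.25807; i = arccos(0.50801) = 59.469°.
sin r = sin 59.469°/1.332 = 0.64666; r = 40.290°.
D_min = 2·59.469° − 4·40.290° + 180° = 137.776°.
Rainbow angle = 180° − D_min = 42.224°.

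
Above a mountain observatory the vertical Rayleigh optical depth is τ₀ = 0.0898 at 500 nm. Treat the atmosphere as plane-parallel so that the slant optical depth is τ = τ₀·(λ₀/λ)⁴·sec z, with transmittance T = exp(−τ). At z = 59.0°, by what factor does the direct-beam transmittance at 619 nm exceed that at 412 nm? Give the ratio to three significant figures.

1.36

Airmass: sec 59.0° = 1.9416.
τ(619 nm) = 0.0898 × (500/619)⁴ × 1.9416 = 0.0898 × 0.4257 × 1.9416 = 0.0742.
τ(412 nm) = 0.0898 × (500/412)⁴ × 1.9416 = 0.0898 × 2.1692 × 1.9416 = 0.3782.
T(619)/T(412) = exp(τ_B − τ_A) = exp(0.3040) = 1.3552.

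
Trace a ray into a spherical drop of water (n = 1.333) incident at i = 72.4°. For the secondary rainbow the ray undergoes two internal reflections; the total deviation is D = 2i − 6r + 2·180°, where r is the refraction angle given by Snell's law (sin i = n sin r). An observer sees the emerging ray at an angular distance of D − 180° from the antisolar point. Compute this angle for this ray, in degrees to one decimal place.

50.9°

sin r = sin 72.4° / 1.333 = 0.9532/1.333 = 0.7151; r = 45.65°.
D = 2·72.4° − 6·45.65° + 2·180° = 144.80° − 273.89° + 360° = 230.91°.
Angle from antisolar point = D − 180° = 50.91°.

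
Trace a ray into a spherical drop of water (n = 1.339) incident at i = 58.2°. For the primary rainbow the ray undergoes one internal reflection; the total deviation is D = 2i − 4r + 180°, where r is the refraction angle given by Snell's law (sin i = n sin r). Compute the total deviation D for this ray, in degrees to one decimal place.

138.8°

sin r = sin 58.2° / 1.339 = 0.8499/1.339 = 0.6347; r = 39.40°.
D = 2·58.2° − 4·39.40° + 180° = 116.40° − 157.60° + 180° = 138.80°.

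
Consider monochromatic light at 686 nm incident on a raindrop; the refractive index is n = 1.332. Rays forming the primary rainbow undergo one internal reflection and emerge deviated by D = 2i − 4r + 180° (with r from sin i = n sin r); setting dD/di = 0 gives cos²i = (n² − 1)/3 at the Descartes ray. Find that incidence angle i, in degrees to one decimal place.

59.5°

cos²i = (1.332² − 1)/3 = (1.77422 − 1)/3 = 0.25807.
cos i = 0.50801, so i = 59.469°.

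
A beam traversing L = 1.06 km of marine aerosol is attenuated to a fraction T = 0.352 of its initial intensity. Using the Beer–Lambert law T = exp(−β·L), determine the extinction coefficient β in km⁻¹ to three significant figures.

0.985 km⁻¹

Beer–Lambert: T = exp(−βL) ⇒ β = −ln(T)/L = −ln(0.352)/1.06 = 1.0441/1.06 = 0.985 km⁻¹.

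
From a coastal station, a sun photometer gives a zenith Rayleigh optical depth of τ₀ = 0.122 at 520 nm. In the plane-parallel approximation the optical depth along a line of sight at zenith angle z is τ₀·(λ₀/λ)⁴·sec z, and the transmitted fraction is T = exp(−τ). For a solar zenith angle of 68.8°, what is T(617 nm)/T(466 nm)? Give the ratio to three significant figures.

1.42

Airmass: sec 68.8° = 2.7653.
τ(617 nm) = 0.122 × (520/617)⁴ × 2.7653 = 0.122 × 0.5045 × 2.7653 = 0.1702.
τ(466 nm) = 0.122 × (520/466)⁴ × 2.7653 = 0.122 × 1.5505 × 2.7653 = 0.5231.
T(617)/T(466) = exp(τ_B − τ_A) = exp(0.3529) = 1.4232.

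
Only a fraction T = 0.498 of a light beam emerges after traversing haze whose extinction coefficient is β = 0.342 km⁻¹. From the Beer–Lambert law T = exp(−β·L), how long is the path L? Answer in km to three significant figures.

2.04 km

Beer–Lambert: T = exp(−βL) ⇒ L = −ln(T)/β = −ln(0.498)/0.342 = 0.6972/0.342 = 2.038 km.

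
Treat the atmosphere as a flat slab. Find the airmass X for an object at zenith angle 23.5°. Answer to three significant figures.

1.09

X = sec z = 1/cos 23.5° = 1/0.9171 = 1.0904.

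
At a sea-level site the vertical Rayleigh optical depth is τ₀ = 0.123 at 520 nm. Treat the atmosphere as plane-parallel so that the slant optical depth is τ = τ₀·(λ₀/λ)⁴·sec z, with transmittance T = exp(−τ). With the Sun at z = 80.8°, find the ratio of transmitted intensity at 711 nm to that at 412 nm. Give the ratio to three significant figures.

5.65

Airmass: sec 80.8° = 6.2546.
τ(711 nm) = 0.123 × (520/711)⁴ × 6.2546 = 0.123 × 0.2861 × 6.2546 = 0.2201.
τ(412 nm) = 0.123 × (520/412)⁴ × 6.2546 = 0.123 × 2.5376 × 6.2546 = 1.9522.
T(711)/T(412) = exp(τ_B − τ_A) = exp(1.7321) = 5.6526.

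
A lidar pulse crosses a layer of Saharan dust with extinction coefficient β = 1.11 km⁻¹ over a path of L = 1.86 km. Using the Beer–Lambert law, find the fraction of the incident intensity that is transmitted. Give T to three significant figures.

τ = β·L = 1.11 × 1.86 = 2.0646.
T = exp(−2.0646) = 0.1269.

0.127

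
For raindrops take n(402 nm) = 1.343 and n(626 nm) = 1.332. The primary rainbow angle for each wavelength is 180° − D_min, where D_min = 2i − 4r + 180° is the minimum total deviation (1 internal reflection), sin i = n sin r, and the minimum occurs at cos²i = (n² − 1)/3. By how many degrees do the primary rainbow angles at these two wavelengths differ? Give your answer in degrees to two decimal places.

At 402 nm (n = 1.343): cos²i = 0.26788 → i = 58.830°, r = 39.577°, D_min = 139.354°, rainbow angle = 40.646°.
At 626 nm (n = 1.332): cos²i = 0.25807 → i = 59.469°, r = 40.290°, D_min = 137.776°, rainbow angle = 42.224°.
Angular width = |40.646° − 42.224°| = 1.578°.

1.58°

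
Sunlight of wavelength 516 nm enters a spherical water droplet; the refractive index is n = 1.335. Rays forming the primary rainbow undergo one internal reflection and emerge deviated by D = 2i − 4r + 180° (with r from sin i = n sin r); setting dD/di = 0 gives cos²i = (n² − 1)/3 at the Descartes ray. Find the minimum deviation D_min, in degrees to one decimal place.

138.2°

cos²i = (1.78222 − 1)/3 = 0.26074; i = arccos(0.51063) = 59.294°.
sin r = sin 59.294°/1.335 = 0.64405; r = 40.094°.
D_min = 2·59.294° − 4·40.094° + 180° = 138.212°.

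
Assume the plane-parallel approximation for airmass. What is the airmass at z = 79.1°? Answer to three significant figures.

X = sec z = 1/cos 79.1° = 1/0.1891 = 5.2883.

5.29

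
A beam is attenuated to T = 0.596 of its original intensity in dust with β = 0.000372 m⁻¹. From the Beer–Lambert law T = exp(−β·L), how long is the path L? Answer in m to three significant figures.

Beer–Lambert: T = exp(−βL) ⇒ L = −ln(T)/β = −ln(0.596)/0.000372 = 0.5175/0.000372 = 1391 m.

1390 m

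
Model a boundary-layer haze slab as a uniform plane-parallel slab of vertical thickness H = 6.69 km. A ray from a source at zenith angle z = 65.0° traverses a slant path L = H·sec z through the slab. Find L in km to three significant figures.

sec z = 1/cos 65.0° = 2.3662.
L = 6.69 × 2.3662 = 15.830 km.

15.8 km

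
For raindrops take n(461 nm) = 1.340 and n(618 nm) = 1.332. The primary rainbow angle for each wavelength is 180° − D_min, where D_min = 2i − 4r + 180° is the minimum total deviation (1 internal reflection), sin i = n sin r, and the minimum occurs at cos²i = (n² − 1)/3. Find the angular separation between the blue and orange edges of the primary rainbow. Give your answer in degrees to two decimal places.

1.15°

At 461 nm (n = 1.340): cos²i = 0.26520 → i = 59.004°, r = 39.770°, D_min = 138.929°, rainbow angle = 41.071°.
At 618 nm (n = 1.332): cos²i = 0.25807 → i = 59.469°, r = 40.290°, D_min = 137.776°, rainbow angle = 42.224°.
Angular width = |41.071° − 42.224°| = 1.153°.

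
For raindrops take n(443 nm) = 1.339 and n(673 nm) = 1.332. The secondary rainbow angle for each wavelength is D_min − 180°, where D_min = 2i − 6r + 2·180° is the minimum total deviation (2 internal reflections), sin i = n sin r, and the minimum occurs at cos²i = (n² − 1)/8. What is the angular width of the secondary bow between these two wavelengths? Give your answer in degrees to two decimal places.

1.82°

At 443 nm (n = 1.339): cos²i = 0.09912 → i = 71.650°, r = 45.141°, D_min = 232.451°, rainbow angle = 52.451°.
At 673 nm (n = 1.332): cos²i = 0.09678 → i = 71.875°, r = 45.520°, D_min = 230.628°, rainbow angle = 50.628°.
Angular width = |52.451° − 50.628°| = 1.823°.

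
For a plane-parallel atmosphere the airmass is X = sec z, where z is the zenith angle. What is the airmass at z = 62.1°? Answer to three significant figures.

2.14

X = sec z = 1/cos 62.1° = 1/0.4679 = 2.1371.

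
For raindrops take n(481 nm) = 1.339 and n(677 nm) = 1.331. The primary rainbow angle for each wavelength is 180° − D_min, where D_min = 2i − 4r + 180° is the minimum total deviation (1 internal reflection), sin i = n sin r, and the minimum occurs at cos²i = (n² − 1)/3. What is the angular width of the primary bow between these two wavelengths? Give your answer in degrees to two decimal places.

At 481 nm (n = 1.339): cos²i = 0.26431 → i = 59.062°, r = 39.834°, D_min = 138.786°, rainbow angle = 41.214°.
At 677 nm (n = 1.331): cos²i = 0.25719 → i = 59.527°, r = 40.356°, D_min = 137.630°, rainbow angle = 42.370°.
Angular width = |41.214° − 42.370°| = 1.156°.

1.16°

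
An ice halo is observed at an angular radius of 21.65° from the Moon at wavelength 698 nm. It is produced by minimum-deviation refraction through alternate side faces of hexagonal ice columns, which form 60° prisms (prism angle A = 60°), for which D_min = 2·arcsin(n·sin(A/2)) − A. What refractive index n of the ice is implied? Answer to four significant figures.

1.308

Rearranging: n = sin((D_min + A)/2) / sin(A/2).
(D_min + A)/2 = (21.65° + 60°)/2 = 40.825°.
n = sin 40.825° / sin 30° = 0.6538 / 0.5000 = 1.3075.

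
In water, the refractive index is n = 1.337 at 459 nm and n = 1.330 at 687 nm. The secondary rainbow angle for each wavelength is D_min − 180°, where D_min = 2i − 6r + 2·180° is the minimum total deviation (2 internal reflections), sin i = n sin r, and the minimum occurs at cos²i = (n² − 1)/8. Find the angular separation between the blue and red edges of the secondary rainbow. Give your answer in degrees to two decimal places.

At 459 nm (n = 1.337): cos²i = 0.09845 → i = 71.714°, r = 45.249°, D_min = 231.934°, rainbow angle = 51.934°.
At 687 nm (n = 1.330): cos²i = 0.09611 → i = 71.940°, r = 45.630°, D_min = 230.101°, rainbow angle = 50.101°.
Angular width = |51.934° − 50.101°| = 1.832°.

1.83°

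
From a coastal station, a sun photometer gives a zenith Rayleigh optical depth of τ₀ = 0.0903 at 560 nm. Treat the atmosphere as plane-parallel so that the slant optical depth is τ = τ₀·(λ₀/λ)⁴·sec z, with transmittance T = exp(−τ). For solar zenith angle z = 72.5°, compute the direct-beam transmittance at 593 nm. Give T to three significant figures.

0.788

sec 72.5° = 3.3255.
τ = 0.0903 × (560/593)⁴ × 3.3255 = 0.0903 × 0.7953 × 3.3255 = 0.2388.
T = exp(−0.2388) = 0.7876.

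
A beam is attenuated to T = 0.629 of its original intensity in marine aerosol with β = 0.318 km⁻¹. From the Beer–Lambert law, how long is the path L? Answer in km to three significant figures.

Beer–Lambert: T = exp(−βL) ⇒ L = −ln(T)/β = −ln(0.629)/0.318 = 0.4636/0.318 = 1.458 km.

1.46 km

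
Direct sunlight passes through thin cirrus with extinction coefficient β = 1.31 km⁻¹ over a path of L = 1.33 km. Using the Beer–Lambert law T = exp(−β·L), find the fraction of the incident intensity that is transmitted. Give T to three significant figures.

τ = β·L = 1.31 × 1.33 = 1.7423.
T = exp(−1.7423) = 0.1751.

0.175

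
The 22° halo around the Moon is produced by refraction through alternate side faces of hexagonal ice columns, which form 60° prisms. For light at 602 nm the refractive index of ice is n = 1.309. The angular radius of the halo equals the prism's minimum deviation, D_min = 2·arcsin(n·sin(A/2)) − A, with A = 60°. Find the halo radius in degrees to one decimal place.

21.8°

n·sin(A/2) = 1.309 × sin 30° = 1.309 × 0.5000 = 0.6545.
D_min = 2·arcsin(0.6545) − 60° = 2 × 40.882° − 60° = 21.763°.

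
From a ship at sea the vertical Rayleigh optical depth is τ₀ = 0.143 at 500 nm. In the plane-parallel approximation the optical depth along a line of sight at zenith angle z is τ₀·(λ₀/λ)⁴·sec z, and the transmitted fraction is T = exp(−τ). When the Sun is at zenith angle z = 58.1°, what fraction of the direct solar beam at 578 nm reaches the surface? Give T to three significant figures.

0.859

sec 58.1° = 1.8924.
τ = 0.143 × (500/578)⁴ × 1.8924 = 0.143 × 0.5600 × 1.8924 = 0.1515.
T = exp(−0.1515) = 0.8594.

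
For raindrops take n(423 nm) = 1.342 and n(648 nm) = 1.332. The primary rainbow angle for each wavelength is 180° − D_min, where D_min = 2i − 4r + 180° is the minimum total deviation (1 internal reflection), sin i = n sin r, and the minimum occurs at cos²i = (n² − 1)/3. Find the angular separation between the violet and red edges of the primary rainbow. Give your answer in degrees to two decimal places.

At 423 nm (n = 1.342): cos²i = 0.26699 → i = 58.888°, r = 39.641°, D_min = 139.213°, rainbow angle = 40.787°.
At 648 nm (n = 1.332): cos²i = 0.25807 → i = 59.469°, r = 40.290°, D_min = 137.776°, rainbow angle = 42.224°.
Angular width = |40.787° − 42.224°| = 1.437°.

1.44°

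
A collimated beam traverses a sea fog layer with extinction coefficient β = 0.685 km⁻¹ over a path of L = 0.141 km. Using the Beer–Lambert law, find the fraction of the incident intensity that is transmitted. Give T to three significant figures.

0.908

τ = β·L = 0.685 × 0.141 = 0.0966.
T = exp(−0.0966) = 0.9079.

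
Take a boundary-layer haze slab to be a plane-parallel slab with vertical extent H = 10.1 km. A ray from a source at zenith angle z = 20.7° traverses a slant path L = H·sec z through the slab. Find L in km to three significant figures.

sec z = 1/cos 20.7° = 1.0690.
L = 10.1 × 1.0690 = 10.797 km.

10.8 km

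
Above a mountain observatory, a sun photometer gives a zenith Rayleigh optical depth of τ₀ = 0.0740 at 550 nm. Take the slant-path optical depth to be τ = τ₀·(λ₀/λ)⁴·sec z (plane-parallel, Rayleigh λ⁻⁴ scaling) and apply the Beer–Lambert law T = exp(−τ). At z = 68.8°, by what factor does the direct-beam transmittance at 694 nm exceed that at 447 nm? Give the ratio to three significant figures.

Airmass: sec 68.8° = 2.7653.
τ(694 nm) = 0.0740 × (550/694)⁴ × 2.7653 = 0.0740 × 0.3945 × 2.7653 = 0.0807.
τ(447 nm) = 0.0740 × (550/447)⁴ × 2.7653 = 0.0740 × 2.2920 × 2.7653 = 0.4690.
T(694)/T(447) = exp(τ_B − τ_A) = exp(0.3883) = 1.4745.

1.47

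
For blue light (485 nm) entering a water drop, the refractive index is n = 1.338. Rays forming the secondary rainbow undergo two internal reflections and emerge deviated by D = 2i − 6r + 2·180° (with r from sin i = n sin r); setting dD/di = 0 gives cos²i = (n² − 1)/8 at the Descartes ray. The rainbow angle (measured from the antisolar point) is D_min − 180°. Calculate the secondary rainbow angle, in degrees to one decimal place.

cos²i = (1.79024 − 1)/8 = 0.09878; i = arccos(0.31429) = 71.682°.
sin r = sin 71.682°/1.338 = 0.70951; r = 45.195°.
D_min = 2·71.682° − 6·45.195° + 360° = 232.193°.
Rainbow angle = D_min − 180° = 52.193°.

52.2°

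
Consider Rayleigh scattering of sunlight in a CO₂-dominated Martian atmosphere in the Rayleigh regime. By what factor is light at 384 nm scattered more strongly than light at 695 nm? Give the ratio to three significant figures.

10.7

Rayleigh scattering ∝ λ⁻⁴, so the ratio of coefficients is the inverse fourth power of the wavelength ratio.
σ(384)/σ(695) = (695/384)⁴ = (1.8099)⁴ = 10.73.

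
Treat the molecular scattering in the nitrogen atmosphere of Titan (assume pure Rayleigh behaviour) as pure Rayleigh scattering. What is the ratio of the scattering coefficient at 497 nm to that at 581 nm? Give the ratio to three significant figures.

Rayleigh scattering ∝ λ⁻⁴, so the ratio of coefficients is the inverse fourth power of the wavelength ratio.
σ(497)/σ(581) = (581/497)⁴ = (1.1690)⁴ = 1.868.

1.87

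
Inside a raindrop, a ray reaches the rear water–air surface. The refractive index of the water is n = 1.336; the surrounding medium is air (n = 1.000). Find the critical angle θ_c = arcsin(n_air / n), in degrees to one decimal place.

48.5°

sin θ_c = n_air / n = 1.000 / 1.336 = 0.7485.
θ_c = arcsin(0.7485) = 48.46°.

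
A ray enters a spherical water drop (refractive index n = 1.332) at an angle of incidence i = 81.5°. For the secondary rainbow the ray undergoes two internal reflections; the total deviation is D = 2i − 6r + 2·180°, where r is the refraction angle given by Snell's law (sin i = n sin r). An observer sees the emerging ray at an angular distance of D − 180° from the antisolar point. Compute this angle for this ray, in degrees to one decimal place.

55.3°

sin r = sin 81.5° / 1.332 = 0.9890/1.332 = 0.7425; r = 47.95°.
D = 2·81.5° − 6·47.95° + 2·180° = 163.00° − 287.67° + 360° = 235.33°.
Angle from antisolar point = D − 180° = 55.33°.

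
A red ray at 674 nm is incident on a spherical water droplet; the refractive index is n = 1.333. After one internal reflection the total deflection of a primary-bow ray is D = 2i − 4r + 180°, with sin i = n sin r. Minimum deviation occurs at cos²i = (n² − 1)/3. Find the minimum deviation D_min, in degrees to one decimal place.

cos²i = (1.77689 − 1)/3 = 0.25896; i = arccos(0.50888) = 59.410°.
sin r = sin 59.410°/1.333 = 0.64579; r = 40.225°.
D_min = 2·59.410° − 4·40.225° + 180° = 137.922°.

137.9°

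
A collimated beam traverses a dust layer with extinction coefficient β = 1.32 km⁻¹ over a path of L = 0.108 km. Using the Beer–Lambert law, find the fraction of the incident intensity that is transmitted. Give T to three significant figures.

0.867

τ = β·L = 1.32 × 0.108 = 0.1426.
T = exp(−0.1426) = 0.8671.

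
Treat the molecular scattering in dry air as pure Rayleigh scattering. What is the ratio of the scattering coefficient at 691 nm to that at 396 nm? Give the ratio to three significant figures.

0.108

Rayleigh scattering ∝ λ⁻⁴, so the ratio of coefficients is the inverse fourth power of the wavelength ratio.
σ(691)/σ(396) = (396/691)⁴ = (0.5731)⁴ = 0.1079.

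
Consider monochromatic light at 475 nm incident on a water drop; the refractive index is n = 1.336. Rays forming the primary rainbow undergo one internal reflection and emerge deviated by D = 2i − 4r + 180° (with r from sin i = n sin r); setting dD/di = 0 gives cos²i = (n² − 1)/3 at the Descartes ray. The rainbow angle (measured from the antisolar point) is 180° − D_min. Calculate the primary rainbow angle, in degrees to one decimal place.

cos²i = (1.78490 − 1)/3 = 0.26163; i = arccos(0.51150) = 59.236°.
sin r = sin 59.236°/1.336 = 0.64318; r = 40.029°.
D_min = 2·59.236° − 4·40.029° + 180° = 138.356°.
Rainbow angle = 180° − D_min = 41.644°.

41.6°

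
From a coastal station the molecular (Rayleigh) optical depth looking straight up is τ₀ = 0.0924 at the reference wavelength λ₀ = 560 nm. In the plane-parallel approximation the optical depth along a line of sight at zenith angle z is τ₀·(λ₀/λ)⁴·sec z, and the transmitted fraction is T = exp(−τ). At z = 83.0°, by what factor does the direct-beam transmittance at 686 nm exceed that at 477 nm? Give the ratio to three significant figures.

3.02

Airmass: sec 83.0° = 8.2055.
τ(686 nm) = 0.0924 × (560/686)⁴ × 8.2055 = 0.0924 × 0.4441 × 8.2055 = 0.3367.
τ(477 nm) = 0.0924 × (560/477)⁴ × 8.2055 = 0.0924 × 1.8997 × 8.2055 = 1.4403.
T(686)/T(477) = exp(τ_B − τ_A) = exp(1.1036) = 3.0151.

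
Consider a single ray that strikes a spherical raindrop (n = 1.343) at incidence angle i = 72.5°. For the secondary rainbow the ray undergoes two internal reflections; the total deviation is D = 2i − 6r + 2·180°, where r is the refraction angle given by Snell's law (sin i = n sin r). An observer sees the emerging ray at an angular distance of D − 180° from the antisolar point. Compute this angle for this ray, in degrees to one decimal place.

53.5°

sin r = sin 72.5° / 1.343 = 0.9537/1.343 = 0.7101; r = 45.25°.
D = 2·72.5° − 6·45.25° + 2·180° = 145.00° − 271.48° + 360° = 233.52°.
Angle from antisolar point = D − 180° = 53.52°.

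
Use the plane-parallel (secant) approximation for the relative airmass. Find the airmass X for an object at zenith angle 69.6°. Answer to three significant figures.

X = sec z = 1/cos 69.6° = 1/0.3486 = 2.8688.

2.87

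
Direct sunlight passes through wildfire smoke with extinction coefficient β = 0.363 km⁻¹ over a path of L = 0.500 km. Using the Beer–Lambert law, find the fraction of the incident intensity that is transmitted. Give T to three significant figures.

τ = β·L = 0.363 × 0.500 = 0.1815.
T = exp(−0.1815) = 0.8340.

0.834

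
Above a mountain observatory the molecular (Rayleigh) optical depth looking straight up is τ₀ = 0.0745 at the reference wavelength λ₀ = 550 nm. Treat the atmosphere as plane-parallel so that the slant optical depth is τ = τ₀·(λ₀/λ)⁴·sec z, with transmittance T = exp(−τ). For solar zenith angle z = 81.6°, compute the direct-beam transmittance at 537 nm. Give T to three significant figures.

0.571

sec 81.6° = 6.8454.
τ = 0.0745 × (550/537)⁴ × 6.8454 = 0.0745 × 1.1004 × 6.8454 = 0.5612.
T = exp(−0.5612) = 0.5705.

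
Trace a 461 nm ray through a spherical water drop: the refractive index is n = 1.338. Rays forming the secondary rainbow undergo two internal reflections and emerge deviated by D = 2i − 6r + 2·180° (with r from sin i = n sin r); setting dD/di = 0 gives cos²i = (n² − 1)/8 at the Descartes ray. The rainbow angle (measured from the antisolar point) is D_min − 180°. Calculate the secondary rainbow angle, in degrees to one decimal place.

cos²i = (1.79024 − 1)/8 = 0.09878; i = arccos(0.31429) = 71.682°.
sin r = sin 71.682°/1.338 = 0.70951; r = 45.195°.
D_min = 2·71.682° − 6·45.195° + 360° = 232.193°.
Rainbow angle = D_min − 180° = 52.193°.

52.2°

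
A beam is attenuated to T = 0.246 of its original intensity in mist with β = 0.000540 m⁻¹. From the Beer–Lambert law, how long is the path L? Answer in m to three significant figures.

Beer–Lambert: T = exp(−βL) ⇒ L = −ln(T)/β = −ln(0.246)/0.000540 = 1.4024/0.000540 = 2597 m.

2600 m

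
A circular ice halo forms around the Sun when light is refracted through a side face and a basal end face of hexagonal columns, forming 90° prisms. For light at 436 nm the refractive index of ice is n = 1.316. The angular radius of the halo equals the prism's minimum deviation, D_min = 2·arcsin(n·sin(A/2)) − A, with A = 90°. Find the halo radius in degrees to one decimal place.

47.0°

n·sin(A/2) = 1.316 × sin 45° = 1.316 × 0.7071 = 0.9306.
D_min = 2·arcsin(0.9306) − 90° = 2 × 68.521° − 90° = 47.042°.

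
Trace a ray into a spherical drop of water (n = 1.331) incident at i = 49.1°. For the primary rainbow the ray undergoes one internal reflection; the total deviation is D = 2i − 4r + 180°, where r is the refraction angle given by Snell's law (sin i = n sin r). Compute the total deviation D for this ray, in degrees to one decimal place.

sin r = sin 49.1° / 1.331 = 0.7559/1.331 = 0.5679; r = 34.60°.
D = 2·49.1° − 4·34.60° + 180° = 98.20° − 138.41° + 180° = 139.79°.

139.8°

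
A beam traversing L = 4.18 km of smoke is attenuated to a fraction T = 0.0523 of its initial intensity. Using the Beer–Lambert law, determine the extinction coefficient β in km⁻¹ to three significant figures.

Beer–Lambert: T = exp(−βL) ⇒ β = −ln(T)/L = −ln(0.0523)/4.18 = 2.9508/4.18 = 0.7059 km⁻¹.

0.706 km⁻¹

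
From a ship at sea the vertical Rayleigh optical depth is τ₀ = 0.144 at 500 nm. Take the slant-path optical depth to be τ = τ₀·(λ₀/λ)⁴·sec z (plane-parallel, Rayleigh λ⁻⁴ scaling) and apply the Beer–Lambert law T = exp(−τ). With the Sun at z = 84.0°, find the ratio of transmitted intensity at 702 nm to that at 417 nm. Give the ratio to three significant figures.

12.1

Airmass: sec 84.0° = 9.5668.
τ(702 nm) = 0.144 × (500/702)⁴ × 9.5668 = 0.144 × 0.2574 × 9.5668 = 0.3545.
τ(417 nm) = 0.144 × (500/417)⁴ × 9.5668 = 0.144 × 2.0670 × 9.5668 = 2.8475.
T(702)/T(417) = exp(τ_B − τ_A) = exp(2.4930) = 12.0971.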